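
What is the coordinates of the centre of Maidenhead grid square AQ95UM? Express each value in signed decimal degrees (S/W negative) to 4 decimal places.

75.5208, -160.2917

Field A=0, Q=16: +0·20° lon, +16·10° lat → SW at lon -180°, lat 70°.
Square 9, 5: +9·2° lon, +5·1° lat → SW at lon -162°, lat 75°.
Subsquare u=20, m=12: +20·0.0833333° lon, +12·0.0416667° lat → SW at lon -160.333°, lat 75.5°.
Cell spans 0.0833333° lon × 0.0416667° lat. Centre is SW corner plus half of each.
latitude 75.5208, longitude -160.2917.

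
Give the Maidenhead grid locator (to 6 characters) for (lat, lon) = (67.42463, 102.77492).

OP17jk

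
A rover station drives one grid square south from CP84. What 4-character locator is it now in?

Latitude square 4; −1 → 3.
The longitude characters are unchanged.

CP83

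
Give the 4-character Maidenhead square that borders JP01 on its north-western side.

IP92

Longitude square 0; −1 → -1, wraps to 9, carry into field.
Longitude field J = 9; −1 → 8 = I.
Latitude square 1; +1 → 2.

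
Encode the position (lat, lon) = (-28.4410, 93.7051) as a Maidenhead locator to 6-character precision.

NG61un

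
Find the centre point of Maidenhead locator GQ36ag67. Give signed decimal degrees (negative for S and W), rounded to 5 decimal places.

76.28125, -53.94583

Field G=6, Q=16: +6·20° lon, +16·10° lat → SW at lon -60°, lat 70°.
Square 3, 6: +3·2° lon, +6·1° lat → SW at lon -54°, lat 76°.
Subsquare a=0, g=6: +0·0.0833333° lon, +6·0.0416667° lat → SW at lon -54°, lat 76.25°.
Extended square 6, 7: +6·0.00833333° lon, +7·0.00416667° lat → SW at lon -53.95°, lat 76.2792°.
Cell spans 0.00833333° lon × 0.00416667° lat. Centre is SW corner plus half of each.
latitude 76.28125, longitude -53.94583.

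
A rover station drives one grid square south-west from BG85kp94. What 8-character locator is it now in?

BG85kp83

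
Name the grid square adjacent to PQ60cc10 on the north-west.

Longitude extended square 1; −1 → 0.
Latitude extended square 0; +1 → 1.

PQ60cc01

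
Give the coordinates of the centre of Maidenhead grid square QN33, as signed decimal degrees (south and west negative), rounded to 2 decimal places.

43.50, 147.00

Field Q=16, N=13: +16·20° lon, +13·10° lat → SW at lon 140°, lat 40°.
Square 3, 3: +3·2° lon, +3·1° lat → SW at lon 146°, lat 43°.
Cell spans 2° lon × 1° lat. Centre is SW corner plus half of each.
latitude 43.50, longitude 147.00.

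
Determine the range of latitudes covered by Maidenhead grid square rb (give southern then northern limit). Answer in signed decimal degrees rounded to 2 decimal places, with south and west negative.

Field R=17, B=1: +17·20° lon, +1·10° lat → SW at lon 160°, lat -80°.
Cell spans 20° lon × 10° lat.
south -80.00, north -70.00.

-80.00, -70.00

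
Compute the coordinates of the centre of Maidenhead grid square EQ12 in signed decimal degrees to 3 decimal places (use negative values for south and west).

72.500, -97.000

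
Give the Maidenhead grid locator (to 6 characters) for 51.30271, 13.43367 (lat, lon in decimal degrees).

JO61rh

Add 180° to longitude and 90° to latitude: 193.4337, 141.3027.
Field: lon ⌊193.4337/20⌋ = 9 → J; lat ⌊141.3027/10⌋ = 14 → O.
Square: lon ⌊13.4337/2⌋ = 6; lat ⌊1.3027/1⌋ = 1.
Subsquare: lon ⌊1.4337/0.0833333⌋ = 17 → r; lat ⌊0.3027/0.0416667⌋ = 7 → h.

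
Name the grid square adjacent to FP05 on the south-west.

Longitude square 0; −1 → -1, wraps to 9, carry into field.
Longitude field F = 5; −1 → 4 = E.
Latitude square 5; −1 → 4.

EP94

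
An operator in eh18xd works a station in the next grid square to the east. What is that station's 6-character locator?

EH28ad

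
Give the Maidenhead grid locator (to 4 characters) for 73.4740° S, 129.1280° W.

CB56

Add 180° to longitude and 90° to latitude: 50.87, 16.53.
Field: 50.87/20 → 2 → C, 16.53/10 → 1 → B; chars CB.
Square: 10.87/2 → 5, 6.53/1 → 6; chars 56.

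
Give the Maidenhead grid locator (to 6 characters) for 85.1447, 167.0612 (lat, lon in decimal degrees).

RR35md

Shift to the Maidenhead origin (180°W, 90°S): lon 347.0612, lat 175.1447.
Field (20°×10°, letters A–R): 347.0612/20 → 17 → R, 175.1447/10 → 17 → R; chars RR.
Square (2°×1°, digits 0–9): 7.0612/2 → 3, 5.1447/1 → 5; chars 35.
Subsquare (5′×2.5′, letters a–x): 1.0612/0.0833333 → 12 → m, 0.1447/0.0416667 → 3 → d; chars md.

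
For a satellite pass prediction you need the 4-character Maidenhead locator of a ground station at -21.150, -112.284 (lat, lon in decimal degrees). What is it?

DG38

Shift to the Maidenhead origin (180°W, 90°S): lon 67.72, lat 68.85.
Field: lon ⌊67.72/20⌋ = 3 → D; lat ⌊68.85/10⌋ = 6 → G.
Square: lon ⌊7.72/2⌋ = 3; lat ⌊8.85/1⌋ = 8.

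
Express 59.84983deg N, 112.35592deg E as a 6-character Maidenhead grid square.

Shift to the Maidenhead origin (180°W, 90°S): lon 292.3559, lat 149.8498.
Field: 292.3559/20 → 14 → O, 149.8498/10 → 14 → O; chars OO.
Square: 12.3559/2 → 6, 9.8498/1 → 9; chars 69.
Subsquare: 0.3559/0.0833333 → 4 → e, 0.8498/0.0416667 → 20 → u; chars eu.

OO69eu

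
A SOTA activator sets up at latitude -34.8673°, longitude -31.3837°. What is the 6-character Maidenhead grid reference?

Offset from 180°W / 90°S: lon 148.6163°, lat 55.1327°.
Field: lon ⌊148.6163/20⌋ = 7 → H; lat ⌊55.1327/10⌋ = 5 → F.
Square: lon ⌊8.6163/2⌋ = 4; lat ⌊5.1327/1⌋ = 5.
Subsquare: lon ⌊0.6163/0.0833333⌋ = 7 → h; lat ⌊0.1327/0.0416667⌋ = 3 → d.

HF45hd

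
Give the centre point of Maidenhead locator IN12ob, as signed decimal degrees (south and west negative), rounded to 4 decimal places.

Field I=8, N=13: +8·20° lon, +13·10° lat → SW at lon -20°, lat 40°.
Square 1, 2: +1·2° lon, +2·1° lat → SW at lon -18°, lat 42°.
Subsquare o=14, b=1: +14·0.0833333° lon, +1·0.0416667° lat → SW at lon -16.8333°, lat 42.0417°.
Cell spans 0.0833333° lon × 0.0416667° lat. Centre is SW corner plus half of each.
latitude 42.0625, longitude -16.7917.

42.0625, -16.7917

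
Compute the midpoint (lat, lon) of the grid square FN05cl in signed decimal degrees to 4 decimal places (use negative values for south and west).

Field F=5, N=13: +5·20° lon, +13·10° lat → SW at lon -80°, lat 40°.
Square 0, 5: +0·2° lon, +5·1° lat → SW at lon -80°, lat 45°.
Subsquare c=2, l=11: +2·0.0833333° lon, +11·0.0416667° lat → SW at lon -79.8333°, lat 45.4583°.
Cell spans 0.0833333° lon × 0.0416667° lat. Centre is SW corner plus half of each.
latitude 45.4792, longitude -79.7917.

45.4792, -79.7917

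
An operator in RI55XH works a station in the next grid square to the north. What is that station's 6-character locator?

Latitude subsquare h = 7; +1 → 8 = i.
The longitude characters are unchanged.

RI55xi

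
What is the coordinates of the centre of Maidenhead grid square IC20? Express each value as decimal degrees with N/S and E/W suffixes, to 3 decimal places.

Field I=8, C=2: +8·20° lon, +2·10° lat → SW at lon -20°, lat -70°.
Square 2, 0: +2·2° lon, +0·1° lat → SW at lon -16°, lat -70°.
Cell spans 2° lon × 1° lat. Centre is SW corner plus half of each.
latitude 69.500° S, longitude 15.000° W.

69.500° S, 15.000° W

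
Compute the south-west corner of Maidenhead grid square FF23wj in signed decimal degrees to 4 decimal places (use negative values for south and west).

Field F=5, F=5: +5·20° lon, +5·10° lat → SW at lon -80°, lat -40°.
Square 2, 3: +2·2° lon, +3·1° lat → SW at lon -76°, lat -37°.
Subsquare w=22, j=9: +22·0.0833333° lon, +9·0.0416667° lat → SW at lon -74.1667°, lat -36.625°.
latitude -36.6250, longitude -74.1667.

-36.6250, -74.1667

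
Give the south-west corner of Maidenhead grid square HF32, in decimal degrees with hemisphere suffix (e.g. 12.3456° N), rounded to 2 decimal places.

38.00° S, 34.00° W

Field H=7, F=5: +7·20° lon, +5·10° lat → SW at lon -40°, lat -40°.
Square 3, 2: +3·2° lon, +2·1° lat → SW at lon -34°, lat -38°.
latitude 38.00° S, longitude 34.00° W.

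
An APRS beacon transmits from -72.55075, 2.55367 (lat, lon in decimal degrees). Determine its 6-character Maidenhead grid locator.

JB17gk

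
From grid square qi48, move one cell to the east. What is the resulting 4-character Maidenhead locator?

QI58

Longitude square 4; +1 → 5.
The latitude characters are unchanged.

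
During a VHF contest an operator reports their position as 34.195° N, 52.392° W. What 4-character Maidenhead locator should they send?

GM34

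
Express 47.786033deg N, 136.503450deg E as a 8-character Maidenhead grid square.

Offset from 180°W / 90°S: lon 316.50345°, lat 137.78603°.
Field: lon ⌊316.50345/20⌋ = 15 → P; lat ⌊137.78603/10⌋ = 13 → N.
Square: lon ⌊16.50345/2⌋ = 8; lat ⌊7.78603/1⌋ = 7.
Subsquare: lon ⌊0.50345/0.0833333⌋ = 6 → g; lat ⌊0.78603/0.0416667⌋ = 18 → s.
Extended square: lon ⌊0.00345/0.00833333⌋ = 0; lat ⌊0.03603/0.00416667⌋ = 8.

PN87gs08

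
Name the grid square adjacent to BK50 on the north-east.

BK61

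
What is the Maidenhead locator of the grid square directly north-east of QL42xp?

QL52aq

Longitude subsquare x = 23; +1 → 24, wraps to 0 = a, carry into square.
Longitude square 4; +1 → 5.
Latitude subsquare p = 15; +1 → 16 = q.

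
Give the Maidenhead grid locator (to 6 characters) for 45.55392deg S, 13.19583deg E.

Offset from 180°W / 90°S: lon 193.1958°, lat 44.4461°.
Field: 193.1958/20 → 9 → J, 44.4461/10 → 4 → E; chars JE.
Square: 13.1958/2 → 6, 4.4461/1 → 4; chars 64.
Subsquare: 1.1958/0.0833333 → 14 → o, 0.4461/0.0416667 → 10 → k; chars ok.

JE64ok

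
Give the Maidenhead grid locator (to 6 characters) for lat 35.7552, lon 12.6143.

JM65hs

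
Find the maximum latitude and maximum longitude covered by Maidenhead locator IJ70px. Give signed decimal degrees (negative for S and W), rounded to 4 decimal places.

Field I=8, J=9: +8·20° lon, +9·10° lat → SW at lon -20°, lat 0°.
Square 7, 0: +7·2° lon, +0·1° lat → SW at lon -6°, lat 0°.
Subsquare p=15, x=23: +15·0.0833333° lon, +23·0.0416667° lat → SW at lon -4.75°, lat 0.958333°.
Cell spans 0.0833333° lon × 0.0416667° lat. NE corner is SW corner plus one full cell.
latitude 1.0000, longitude -4.6667.

1.0000, -4.6667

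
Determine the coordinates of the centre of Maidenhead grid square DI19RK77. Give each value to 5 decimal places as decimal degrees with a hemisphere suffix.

0.55208° S, 116.52083° W

Field D=3, I=8: +3·20° lon, +8·10° lat → SW at lon -120°, lat -10°.
Square 1, 9: +1·2° lon, +9·1° lat → SW at lon -118°, lat -1°.
Subsquare r=17, k=10: +17·0.0833333° lon, +10·0.0416667° lat → SW at lon -116.583°, lat -0.583333°.
Extended square 7, 7: +7·0.00833333° lon, +7·0.00416667° lat → SW at lon -116.525°, lat -0.554167°.
Cell spans 0.00833333° lon × 0.00416667° lat. Centre is SW corner plus half of each.
latitude 0.55208° S, longitude 116.52083° W.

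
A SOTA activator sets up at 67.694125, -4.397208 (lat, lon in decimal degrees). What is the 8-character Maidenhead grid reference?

IP77tq26

Shift to the Maidenhead origin (180°W, 90°S): lon 175.60279, lat 157.69412.
Field: lon ⌊175.60279/20⌋ = 8 → I; lat ⌊157.69412/10⌋ = 15 → P.
Square: lon ⌊15.60279/2⌋ = 7; lat ⌊7.69412/1⌋ = 7.
Subsquare: lon ⌊1.60279/0.0833333⌋ = 19 → t; lat ⌊0.69412/0.0416667⌋ = 16 → q.
Extended square: lon ⌊0.01946/0.00833333⌋ = 2; lat ⌊0.02746/0.00416667⌋ = 6.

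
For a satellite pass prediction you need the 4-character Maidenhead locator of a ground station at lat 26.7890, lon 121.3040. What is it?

PL06

Offset from 180°W / 90°S: lon 301.30°, lat 116.79°.
Field: 301.30/20 → 15 → P, 116.79/10 → 11 → L; chars PL.
Square: 1.30/2 → 0, 6.79/1 → 6; chars 06.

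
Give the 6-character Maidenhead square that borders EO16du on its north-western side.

Longitude subsquare d = 3; −1 → 2 = c.
Latitude subsquare u = 20; +1 → 21 = v.

EO16cv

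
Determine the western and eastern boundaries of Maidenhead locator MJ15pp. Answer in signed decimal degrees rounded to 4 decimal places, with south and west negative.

Field M=12, J=9: +12·20° lon, +9·10° lat → SW at lon 60°, lat 0°.
Square 1, 5: +1·2° lon, +5·1° lat → SW at lon 62°, lat 5°.
Subsquare p=15, p=15: +15·0.0833333° lon, +15·0.0416667° lat → SW at lon 63.25°, lat 5.625°.
Cell spans 0.0833333° lon × 0.0416667° lat.
west 63.2500, east 63.3333.

63.2500, 63.3333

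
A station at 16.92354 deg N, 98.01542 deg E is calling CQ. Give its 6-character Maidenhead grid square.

NK96aw

Add 180° to longitude and 90° to latitude: 278.0154, 106.9235.
Field: 278.0154/20 → 13 → N, 106.9235/10 → 10 → K; chars NK.
Square: 18.0154/2 → 9, 6.9235/1 → 6; chars 96.
Subsquare: 0.0154/0.0833333 → 0 → a, 0.9235/0.0416667 → 22 → w; chars aw.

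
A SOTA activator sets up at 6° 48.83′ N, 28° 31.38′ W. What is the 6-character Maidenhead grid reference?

HJ56rt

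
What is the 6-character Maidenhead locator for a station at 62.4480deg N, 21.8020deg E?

Shift to the Maidenhead origin (180°W, 90°S): lon 201.8020, lat 152.4480.
Field (20°×10°, letters A–R): 201.8020/20 → 10 → K, 152.4480/10 → 15 → P; chars KP.
Square (2°×1°, digits 0–9): 1.8020/2 → 0, 2.4480/1 → 2; chars 02.
Subsquare (5′×2.5′, letters a–x): 1.8020/0.0833333 → 21 → v, 0.4480/0.0416667 → 10 → k; chars vk.

KP02vk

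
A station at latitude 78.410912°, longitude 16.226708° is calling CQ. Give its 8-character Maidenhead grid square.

JQ88cj78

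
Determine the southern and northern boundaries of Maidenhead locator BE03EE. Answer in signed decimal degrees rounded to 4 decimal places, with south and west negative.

-46.8333, -46.7917

Field B=1, E=4: +1·20° lon, +4·10° lat → SW at lon -160°, lat -50°.
Square 0, 3: +0·2° lon, +3·1° lat → SW at lon -160°, lat -47°.
Subsquare e=4, e=4: +4·0.0833333° lon, +4·0.0416667° lat → SW at lon -159.667°, lat -46.8333°.
Cell spans 0.0833333° lon × 0.0416667° lat.
south -46.8333, north -46.7917.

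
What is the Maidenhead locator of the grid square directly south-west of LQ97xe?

Longitude subsquare x = 23; −1 → 22 = w.
Latitude subsquare e = 4; −1 → 3 = d.

LQ97wd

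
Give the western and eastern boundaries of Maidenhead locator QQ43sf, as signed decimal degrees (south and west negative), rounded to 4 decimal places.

149.5000, 149.5833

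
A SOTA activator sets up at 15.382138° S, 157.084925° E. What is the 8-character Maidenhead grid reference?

QH84no08

Offset from 180°W / 90°S: lon 337.08492°, lat 74.61786°.
Field: lon ⌊337.08492/20⌋ = 16 → Q; lat ⌊74.61786/10⌋ = 7 → H.
Square: lon ⌊17.08492/2⌋ = 8; lat ⌊4.61786/1⌋ = 4.
Subsquare: lon ⌊1.08492/0.0833333⌋ = 13 → n; lat ⌊0.61786/0.0416667⌋ = 14 → o.
Extended square: lon ⌊0.00159/0.00833333⌋ = 0; lat ⌊0.03453/0.00416667⌋ = 8.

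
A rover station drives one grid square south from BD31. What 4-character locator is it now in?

Latitude square 1; −1 → 0.
The longitude characters are unchanged.

BD30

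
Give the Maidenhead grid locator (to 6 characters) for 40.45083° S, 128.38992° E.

Offset from 180°W / 90°S: lon 308.3899°, lat 49.5492°.
Field: 308.3899/20 → 15 → P, 49.5492/10 → 4 → E; chars PE.
Square: 8.3899/2 → 4, 9.5492/1 → 9; chars 49.
Subsquare: 0.3899/0.0833333 → 4 → e, 0.5492/0.0416667 → 13 → n; chars en.

PE49en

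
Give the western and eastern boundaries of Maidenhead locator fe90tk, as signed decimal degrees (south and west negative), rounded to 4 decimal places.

-60.4167, -60.3333

Field F=5, E=4: +5·20° lon, +4·10° lat → SW at lon -80°, lat -50°.
Square 9, 0: +9·2° lon, +0·1° lat → SW at lon -62°, lat -50°.
Subsquare t=19, k=10: +19·0.0833333° lon, +10·0.0416667° lat → SW at lon -60.4167°, lat -49.5833°.
Cell spans 0.0833333° lon × 0.0416667° lat.
west -60.4167, east -60.3333.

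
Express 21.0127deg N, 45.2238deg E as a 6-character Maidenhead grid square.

Add 180° to longitude and 90° to latitude: 225.2238, 111.0127.
Field: lon ⌊225.2238/20⌋ = 11 → L; lat ⌊111.0127/10⌋ = 11 → L.
Square: lon ⌊5.2238/2⌋ = 2; lat ⌊1.0127/1⌋ = 1.
Subsquare: lon ⌊1.2238/0.0833333⌋ = 14 → o; lat ⌊0.0127/0.0416667⌋ = 0 → a.

LL21oa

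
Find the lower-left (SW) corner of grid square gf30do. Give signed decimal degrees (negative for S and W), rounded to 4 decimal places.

Field G=6, F=5: +6·20° lon, +5·10° lat → SW at lon -60°, lat -40°.
Square 3, 0: +3·2° lon, +0·1° lat → SW at lon -54°, lat -40°.
Subsquare d=3, o=14: +3·0.0833333° lon, +14·0.0416667° lat → SW at lon -53.75°, lat -39.4167°.
latitude -39.4167, longitude -53.7500.

-39.4167, -53.7500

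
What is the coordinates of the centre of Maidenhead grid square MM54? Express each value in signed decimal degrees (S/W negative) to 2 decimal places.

Field M=12, M=12: +12·20° lon, +12·10° lat → SW at lon 60°, lat 30°.
Square 5, 4: +5·2° lon, +4·1° lat → SW at lon 70°, lat 34°.
Cell spans 2° lon × 1° lat. Centre is SW corner plus half of each.
latitude 34.50, longitude 71.00.

34.50, 71.00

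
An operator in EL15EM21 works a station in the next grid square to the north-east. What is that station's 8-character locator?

EL15em32

Longitude extended square 2; +1 → 3.
Latitude extended square 1; +1 → 2.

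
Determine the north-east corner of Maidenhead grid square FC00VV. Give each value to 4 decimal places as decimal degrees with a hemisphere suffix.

69.0833° S, 78.1667° W

Field F=5, C=2: +5·20° lon, +2·10° lat → SW at lon -80°, lat -70°.
Square 0, 0: +0·2° lon, +0·1° lat → SW at lon -80°, lat -70°.
Subsquare v=21, v=21: +21·0.0833333° lon, +21·0.0416667° lat → SW at lon -78.25°, lat -69.125°.
Cell spans 0.0833333° lon × 0.0416667° lat. NE corner is SW corner plus one full cell.
latitude 69.0833° S, longitude 78.1667° W.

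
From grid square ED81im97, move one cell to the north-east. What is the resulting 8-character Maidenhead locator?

ED81jm08

Longitude extended square 9; +1 → 10, wraps to 0, carry into subsquare.
Longitude subsquare i = 8; +1 → 9 = j.
Latitude extended square 7; +1 → 8.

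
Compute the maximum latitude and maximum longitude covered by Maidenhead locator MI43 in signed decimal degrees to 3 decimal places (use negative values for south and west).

-6.000, 70.000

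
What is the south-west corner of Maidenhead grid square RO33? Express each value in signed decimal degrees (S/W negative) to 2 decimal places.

53.00, 166.00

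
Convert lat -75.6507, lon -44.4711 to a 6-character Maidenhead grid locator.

GB74si

Offset from 180°W / 90°S: lon 135.5289°, lat 14.3493°.
Field: 135.5289/20 → 6 → G, 14.3493/10 → 1 → B; chars GB.
Square: 15.5289/2 → 7, 4.3493/1 → 4; chars 74.
Subsquare: 1.5289/0.0833333 → 18 → s, 0.3493/0.0416667 → 8 → i; chars si.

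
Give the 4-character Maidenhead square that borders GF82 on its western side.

GF72

Longitude square 8; −1 → 7.
The latitude characters are unchanged.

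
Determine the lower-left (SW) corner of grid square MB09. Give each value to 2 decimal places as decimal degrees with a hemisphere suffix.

Field M=12, B=1: +12·20° lon, +1·10° lat → SW at lon 60°, lat -80°.
Square 0, 9: +0·2° lon, +9·1° lat → SW at lon 60°, lat -71°.
latitude 71.00° S, longitude 60.00° E.

71.00° S, 60.00° E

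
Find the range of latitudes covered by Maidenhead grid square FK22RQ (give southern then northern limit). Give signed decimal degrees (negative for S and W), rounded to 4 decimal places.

Field F=5, K=10: +5·20° lon, +10·10° lat → SW at lon -80°, lat 10°.
Square 2, 2: +2·2° lon, +2·1° lat → SW at lon -76°, lat 12°.
Subsquare r=17, q=16: +17·0.0833333° lon, +16·0.0416667° lat → SW at lon -74.5833°, lat 12.6667°.
Cell spans 0.0833333° lon × 0.0416667° lat.
south 12.6667, north 12.7083.

12.6667, 12.7083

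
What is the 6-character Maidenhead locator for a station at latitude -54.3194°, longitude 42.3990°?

Add 180° to longitude and 90° to latitude: 222.3990, 35.6806.
Field: 222.3990/20 → 11 → L, 35.6806/10 → 3 → D; chars LD.
Square: 2.3990/2 → 1, 5.6806/1 → 5; chars 15.
Subsquare: 0.3990/0.0833333 → 4 → e, 0.6806/0.0416667 → 16 → q; chars eq.

LD15eq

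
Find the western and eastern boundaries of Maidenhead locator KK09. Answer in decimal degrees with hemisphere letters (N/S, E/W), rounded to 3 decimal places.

20.000° E, 22.000° E

Field K=10, K=10: +10·20° lon, +10·10° lat → SW at lon 20°, lat 10°.
Square 0, 9: +0·2° lon, +9·1° lat → SW at lon 20°, lat 19°.
Cell spans 2° lon × 1° lat.
west 20.000° E, east 22.000° E.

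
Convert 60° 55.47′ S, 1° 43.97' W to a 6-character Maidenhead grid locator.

IC99db

Add 180° to longitude and 90° to latitude: 178.2672, 29.0755.
Field: lon ⌊178.2672/20⌋ = 8 → I; lat ⌊29.0755/10⌋ = 2 → C.
Square: lon ⌊18.2672/2⌋ = 9; lat ⌊9.0755/1⌋ = 9.
Subsquare: lon ⌊0.2672/0.0833333⌋ = 3 → d; lat ⌊0.0755/0.0416667⌋ = 1 → b.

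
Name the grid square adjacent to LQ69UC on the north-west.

LQ69td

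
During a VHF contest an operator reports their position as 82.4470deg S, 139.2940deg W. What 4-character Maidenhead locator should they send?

CA07

Add 180° to longitude and 90° to latitude: 40.71, 7.55.
Field (20°×10°, letters A–R): lon ⌊40.71/20⌋ = 2 → C; lat ⌊7.55/10⌋ = 0 → A.
Square (2°×1°, digits 0–9): lon ⌊0.71/2⌋ = 0; lat ⌊7.55/1⌋ = 7.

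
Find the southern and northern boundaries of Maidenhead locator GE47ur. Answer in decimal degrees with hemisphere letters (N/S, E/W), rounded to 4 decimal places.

Field G=6, E=4: +6·20° lon, +4·10° lat → SW at lon -60°, lat -50°.
Square 4, 7: +4·2° lon, +7·1° lat → SW at lon -52°, lat -43°.
Subsquare u=20, r=17: +20·0.0833333° lon, +17·0.0416667° lat → SW at lon -50.3333°, lat -42.2917°.
Cell spans 0.0833333° lon × 0.0416667° lat.
south 42.2917° S, north 42.2500° S.

42.2917° S, 42.2500° S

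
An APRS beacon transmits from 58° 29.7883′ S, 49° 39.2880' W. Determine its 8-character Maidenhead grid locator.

GD51em10

Add 180° to longitude and 90° to latitude: 130.34520, 31.50353.
Field (20°×10°, letters A–R): lon ⌊130.34520/20⌋ = 6 → G; lat ⌊31.50353/10⌋ = 3 → D.
Square (2°×1°, digits 0–9): lon ⌊10.34520/2⌋ = 5; lat ⌊1.50353/1⌋ = 1.
Subsquare (5′×2.5′, letters a–x): lon ⌊0.34520/0.0833333⌋ = 4 → e; lat ⌊0.50353/0.0416667⌋ = 12 → m.
Extended square (30″×15″, digits 0–9): lon ⌊0.01187/0.00833333⌋ = 1; lat ⌊0.00353/0.00416667⌋ = 0.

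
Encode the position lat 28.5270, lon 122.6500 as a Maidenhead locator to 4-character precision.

PL18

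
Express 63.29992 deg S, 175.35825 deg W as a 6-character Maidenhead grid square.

AC26hq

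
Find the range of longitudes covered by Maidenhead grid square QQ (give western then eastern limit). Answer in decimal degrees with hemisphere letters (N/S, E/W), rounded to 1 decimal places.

Field Q=16, Q=16: +16·20° lon, +16·10° lat → SW at lon 140°, lat 70°.
Cell spans 20° lon × 10° lat.
west 140.0° E, east 160.0° E.

140.0° E, 160.0° E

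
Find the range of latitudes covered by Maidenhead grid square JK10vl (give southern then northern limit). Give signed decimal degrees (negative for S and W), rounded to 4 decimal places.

10.4583, 10.5000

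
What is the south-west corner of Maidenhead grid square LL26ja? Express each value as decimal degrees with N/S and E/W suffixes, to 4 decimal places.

Field L=11, L=11: +11·20° lon, +11·10° lat → SW at lon 40°, lat 20°.
Square 2, 6: +2·2° lon, +6·1° lat → SW at lon 44°, lat 26°.
Subsquare j=9, a=0: +9·0.0833333° lon, +0·0.0416667° lat → SW at lon 44.75°, lat 26°.
latitude 26.0000° N, longitude 44.7500° E.

26.0000° N, 44.7500° E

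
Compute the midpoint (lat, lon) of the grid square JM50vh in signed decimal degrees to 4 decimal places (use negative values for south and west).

30.3125, 11.7917

Field J=9, M=12: +9·20° lon, +12·10° lat → SW at lon 0°, lat 30°.
Square 5, 0: +5·2° lon, +0·1° lat → SW at lon 10°, lat 30°.
Subsquare v=21, h=7: +21·0.0833333° lon, +7·0.0416667° lat → SW at lon 11.75°, lat 30.2917°.
Cell spans 0.0833333° lon × 0.0416667° lat. Centre is SW corner plus half of each.
latitude 30.3125, longitude 11.7917.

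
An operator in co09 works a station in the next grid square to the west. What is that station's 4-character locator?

Longitude square 0; −1 → -1, wraps to 9, carry into field.
Longitude field C = 2; −1 → 1 = B.
The latitude characters are unchanged.

BO99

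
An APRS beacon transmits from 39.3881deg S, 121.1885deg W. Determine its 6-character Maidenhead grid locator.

CF90jo

Add 180° to longitude and 90° to latitude: 58.8115, 50.6119.
Field: lon ⌊58.8115/20⌋ = 2 → C; lat ⌊50.6119/10⌋ = 5 → F.
Square: lon ⌊18.8115/2⌋ = 9; lat ⌊0.6119/1⌋ = 0.
Subsquare: lon ⌊0.8115/0.0833333⌋ = 9 → j; lat ⌊0.6119/0.0416667⌋ = 14 → o.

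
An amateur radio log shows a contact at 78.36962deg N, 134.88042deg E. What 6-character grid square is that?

PQ78ki

Add 180° to longitude and 90° to latitude: 314.8804, 168.3696.
Field: 314.8804/20 → 15 → P, 168.3696/10 → 16 → Q; chars PQ.
Square: 14.8804/2 → 7, 8.3696/1 → 8; chars 78.
Subsquare: 0.8804/0.0833333 → 10 → k, 0.3696/0.0416667 → 8 → i; chars ki.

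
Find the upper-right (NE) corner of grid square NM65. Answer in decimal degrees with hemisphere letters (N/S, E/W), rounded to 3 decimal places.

36.000° N, 94.000° E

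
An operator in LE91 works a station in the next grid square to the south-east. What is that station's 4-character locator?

ME00

Longitude square 9; +1 → 10, wraps to 0, carry into field.
Longitude field L = 11; +1 → 12 = M.
Latitude square 1; −1 → 0.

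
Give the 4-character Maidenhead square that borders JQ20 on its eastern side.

Longitude square 2; +1 → 3.
The latitude characters are unchanged.

JQ30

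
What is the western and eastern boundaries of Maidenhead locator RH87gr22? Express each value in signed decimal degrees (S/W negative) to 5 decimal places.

176.51667, 176.52500

Field R=17, H=7: +17·20° lon, +7·10° lat → SW at lon 160°, lat -20°.
Square 8, 7: +8·2° lon, +7·1° lat → SW at lon 176°, lat -13°.
Subsquare g=6, r=17: +6·0.0833333° lon, +17·0.0416667° lat → SW at lon 176.5°, lat -12.2917°.
Extended square 2, 2: +2·0.00833333° lon, +2·0.00416667° lat → SW at lon 176.517°, lat -12.2833°.
Cell spans 0.00833333° lon × 0.00416667° lat.
west 176.51667, east 176.52500.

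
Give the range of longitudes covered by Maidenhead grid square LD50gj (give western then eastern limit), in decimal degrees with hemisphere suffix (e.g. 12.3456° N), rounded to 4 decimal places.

Field L=11, D=3: +11·20° lon, +3·10° lat → SW at lon 40°, lat -60°.
Square 5, 0: +5·2° lon, +0·1° lat → SW at lon 50°, lat -60°.
Subsquare g=6, j=9: +6·0.0833333° lon, +9·0.0416667° lat → SW at lon 50.5°, lat -59.625°.
Cell spans 0.0833333° lon × 0.0416667° lat.
west 50.5000° E, east 50.5833° E.

50.5000° E, 50.5833° E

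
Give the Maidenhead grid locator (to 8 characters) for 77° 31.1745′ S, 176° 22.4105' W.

AB12tl55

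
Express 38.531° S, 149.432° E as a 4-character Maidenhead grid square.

QF41

Shift to the Maidenhead origin (180°W, 90°S): lon 329.43, lat 51.47.
Field (20°×10°, letters A–R): 329.43/20 → 16 → Q, 51.47/10 → 5 → F; chars QF.
Square (2°×1°, digits 0–9): 9.43/2 → 4, 1.47/1 → 1; chars 41.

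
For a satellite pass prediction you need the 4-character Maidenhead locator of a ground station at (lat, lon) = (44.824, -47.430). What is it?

GN64

Offset from 180°W / 90°S: lon 132.57°, lat 134.82°.
Field: lon ⌊132.57/20⌋ = 6 → G; lat ⌊134.82/10⌋ = 13 → N.
Square: lon ⌊12.57/2⌋ = 6; lat ⌊4.82/1⌋ = 4.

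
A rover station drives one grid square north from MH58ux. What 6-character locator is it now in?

Latitude subsquare x = 23; +1 → 24, wraps to 0 = a, carry into square.
Latitude square 8; +1 → 9.
The longitude characters are unchanged.

MH59ua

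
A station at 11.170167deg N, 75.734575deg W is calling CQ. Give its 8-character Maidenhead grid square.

FK21de10

Add 180° to longitude and 90° to latitude: 104.26542, 101.17017.
Field: 104.26542/20 → 5 → F, 101.17017/10 → 10 → K; chars FK.
Square: 4.26542/2 → 2, 1.17017/1 → 1; chars 21.
Subsquare: 0.26542/0.0833333 → 3 → d, 0.17017/0.0416667 → 4 → e; chars de.
Extended square: 0.01542/0.00833333 → 1, 0.00350/0.00416667 → 0; chars 10.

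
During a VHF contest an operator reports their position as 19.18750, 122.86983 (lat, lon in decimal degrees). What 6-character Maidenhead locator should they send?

Offset from 180°W / 90°S: lon 302.8698°, lat 109.1875°.
Field (20°×10°, letters A–R): lon ⌊302.8698/20⌋ = 15 → P; lat ⌊109.1875/10⌋ = 10 → K.
Square (2°×1°, digits 0–9): lon ⌊2.8698/2⌋ = 1; lat ⌊9.1875/1⌋ = 9.
Subsquare (5′×2.5′, letters a–x): lon ⌊0.8698/0.0833333⌋ = 10 → k; lat ⌊0.1875/0.0416667⌋ = 4 → e.

PK19ke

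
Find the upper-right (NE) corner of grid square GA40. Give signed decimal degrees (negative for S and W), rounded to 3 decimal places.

-89.000, -50.000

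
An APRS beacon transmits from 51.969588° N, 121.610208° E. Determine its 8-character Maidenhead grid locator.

Add 180° to longitude and 90° to latitude: 301.61021, 141.96959.
Field (20°×10°, letters A–R): 301.61021/20 → 15 → P, 141.96959/10 → 14 → O; chars PO.
Square (2°×1°, digits 0–9): 1.61021/2 → 0, 1.96959/1 → 1; chars 01.
Subsquare (5′×2.5′, letters a–x): 1.61021/0.0833333 → 19 → t, 0.96959/0.0416667 → 23 → x; chars tx.
Extended square (30″×15″, digits 0–9): 0.02687/0.00833333 → 3, 0.01125/0.00416667 → 2; chars 32.

PO01tx32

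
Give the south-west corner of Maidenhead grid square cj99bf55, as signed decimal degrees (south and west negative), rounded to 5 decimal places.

Field C=2, J=9: +2·20° lon, +9·10° lat → SW at lon -140°, lat 0°.
Square 9, 9: +9·2° lon, +9·1° lat → SW at lon -122°, lat 9°.
Subsquare b=1, f=5: +1·0.0833333° lon, +5·0.0416667° lat → SW at lon -121.917°, lat 9.20833°.
Extended square 5, 5: +5·0.00833333° lon, +5·0.00416667° lat → SW at lon -121.875°, lat 9.22917°.
latitude 9.22917, longitude -121.87500.

9.22917, -121.87500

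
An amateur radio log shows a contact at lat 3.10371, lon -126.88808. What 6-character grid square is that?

CJ63nc

Add 180° to longitude and 90° to latitude: 53.1119, 93.1037.
Field (20°×10°, letters A–R): lon ⌊53.1119/20⌋ = 2 → C; lat ⌊93.1037/10⌋ = 9 → J.
Square (2°×1°, digits 0–9): lon ⌊13.1119/2⌋ = 6; lat ⌊3.1037/1⌋ = 3.
Subsquare (5′×2.5′, letters a–x): lon ⌊1.1119/0.0833333⌋ = 13 → n; lat ⌊0.1037/0.0416667⌋ = 2 → c.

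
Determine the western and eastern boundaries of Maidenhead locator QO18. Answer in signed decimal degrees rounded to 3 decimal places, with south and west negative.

Field Q=16, O=14: +16·20° lon, +14·10° lat → SW at lon 140°, lat 50°.
Square 1, 8: +1·2° lon, +8·1° lat → SW at lon 142°, lat 58°.
Cell spans 2° lon × 1° lat.
west 142.000, east 144.000.

142.000, 144.000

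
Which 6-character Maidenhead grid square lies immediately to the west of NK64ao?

NK54xo

Longitude subsquare a = 0; −1 → -1, wraps to 23 = x, carry into square.
Longitude square 6; −1 → 5.
The latitude characters are unchanged.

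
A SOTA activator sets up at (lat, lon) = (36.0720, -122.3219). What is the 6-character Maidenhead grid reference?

Shift to the Maidenhead origin (180°W, 90°S): lon 57.6781, lat 126.0720.
Field (20°×10°, letters A–R): lon ⌊57.6781/20⌋ = 2 → C; lat ⌊126.0720/10⌋ = 12 → M.
Square (2°×1°, digits 0–9): lon ⌊17.6781/2⌋ = 8; lat ⌊6.0720/1⌋ = 6.
Subsquare (5′×2.5′, letters a–x): lon ⌊1.6781/0.0833333⌋ = 20 → u; lat ⌊0.0720/0.0416667⌋ = 1 → b.

CM86ub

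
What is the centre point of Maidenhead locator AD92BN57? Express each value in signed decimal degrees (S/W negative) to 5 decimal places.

-57.42708, -161.87083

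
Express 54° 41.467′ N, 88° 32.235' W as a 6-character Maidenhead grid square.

Add 180° to longitude and 90° to latitude: 91.4627, 144.6911.
Field: lon ⌊91.4627/20⌋ = 4 → E; lat ⌊144.6911/10⌋ = 14 → O.
Square: lon ⌊11.4627/2⌋ = 5; lat ⌊4.6911/1⌋ = 4.
Subsquare: lon ⌊1.4627/0.0833333⌋ = 17 → r; lat ⌊0.6911/0.0416667⌋ = 16 → q.

EO54rq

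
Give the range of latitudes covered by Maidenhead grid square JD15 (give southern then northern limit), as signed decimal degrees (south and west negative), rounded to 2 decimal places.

Field J=9, D=3: +9·20° lon, +3·10° lat → SW at lon 0°, lat -60°.
Square 1, 5: +1·2° lon, +5·1° lat → SW at lon 2°, lat -55°.
Cell spans 2° lon × 1° lat.
south -55.00, north -54.00.

-55.00, -54.00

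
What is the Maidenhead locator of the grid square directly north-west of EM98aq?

EM88xr

Longitude subsquare a = 0; −1 → -1, wraps to 23 = x, carry into square.
Longitude square 9; −1 → 8.
Latitude subsquare q = 16; +1 → 17 = r.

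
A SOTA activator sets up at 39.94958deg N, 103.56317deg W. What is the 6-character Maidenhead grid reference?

Shift to the Maidenhead origin (180°W, 90°S): lon 76.4368, lat 129.9496.
Field: 76.4368/20 → 3 → D, 129.9496/10 → 12 → M; chars DM.
Square: 16.4368/2 → 8, 9.9496/1 → 9; chars 89.
Subsquare: 0.4368/0.0833333 → 5 → f, 0.9496/0.0416667 → 22 → w; chars fw.

DM89fw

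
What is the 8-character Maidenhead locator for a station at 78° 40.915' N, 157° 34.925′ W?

BQ18fq03

Add 180° to longitude and 90° to latitude: 22.41792, 168.68192.
Field: lon ⌊22.41792/20⌋ = 1 → B; lat ⌊168.68192/10⌋ = 16 → Q.
Square: lon ⌊2.41792/2⌋ = 1; lat ⌊8.68192/1⌋ = 8.
Subsquare: lon ⌊0.41792/0.0833333⌋ = 5 → f; lat ⌊0.68192/0.0416667⌋ = 16 → q.
Extended square: lon ⌊0.00125/0.00833333⌋ = 0; lat ⌊0.01525/0.00416667⌋ = 3.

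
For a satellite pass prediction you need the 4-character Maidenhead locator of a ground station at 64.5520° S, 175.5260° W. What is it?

AC25

Offset from 180°W / 90°S: lon 4.47°, lat 25.45°.
Field: lon ⌊4.47/20⌋ = 0 → A; lat ⌊25.45/10⌋ = 2 → C.
Square: lon ⌊4.47/2⌋ = 2; lat ⌊5.45/1⌋ = 5.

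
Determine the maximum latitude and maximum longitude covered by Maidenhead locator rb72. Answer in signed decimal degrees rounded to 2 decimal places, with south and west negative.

-77.00, 176.00

Field R=17, B=1: +17·20° lon, +1·10° lat → SW at lon 160°, lat -80°.
Square 7, 2: +7·2° lon, +2·1° lat → SW at lon 174°, lat -78°.
Cell spans 2° lon × 1° lat. NE corner is SW corner plus one full cell.
latitude -77.00, longitude 176.00.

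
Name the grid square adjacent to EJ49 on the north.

Latitude square 9; +1 → 10, wraps to 0, carry into field.
Latitude field J = 9; +1 → 10 = K.
The longitude characters are unchanged.

EK40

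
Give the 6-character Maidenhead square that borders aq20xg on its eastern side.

Longitude subsquare x = 23; +1 → 24, wraps to 0 = a, carry into square.
Longitude square 2; +1 → 3.
The latitude characters are unchanged.

AQ30ag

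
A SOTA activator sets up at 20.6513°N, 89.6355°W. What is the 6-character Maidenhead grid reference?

EL50ep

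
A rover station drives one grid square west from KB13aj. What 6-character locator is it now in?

Longitude subsquare a = 0; −1 → -1, wraps to 23 = x, carry into square.
Longitude square 1; −1 → 0.
The latitude characters are unchanged.

KB03xj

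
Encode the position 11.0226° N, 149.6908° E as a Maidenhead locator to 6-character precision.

Add 180° to longitude and 90° to latitude: 329.6908, 101.0226.
Field: 329.6908/20 → 16 → Q, 101.0226/10 → 10 → K; chars QK.
Square: 9.6908/2 → 4, 1.0226/1 → 1; chars 41.
Subsquare: 1.6908/0.0833333 → 20 → u, 0.0226/0.0416667 → 0 → a; chars ua.

QK41ua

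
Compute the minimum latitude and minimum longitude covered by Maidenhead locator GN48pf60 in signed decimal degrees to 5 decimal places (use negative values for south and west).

Field G=6, N=13: +6·20° lon, +13·10° lat → SW at lon -60°, lat 40°.
Square 4, 8: +4·2° lon, +8·1° lat → SW at lon -52°, lat 48°.
Subsquare p=15, f=5: +15·0.0833333° lon, +5·0.0416667° lat → SW at lon -50.75°, lat 48.2083°.
Extended square 6, 0: +6·0.00833333° lon, +0·0.00416667° lat → SW at lon -50.7°, lat 48.2083°.
latitude 48.20833, longitude -50.70000.

48.20833, -50.70000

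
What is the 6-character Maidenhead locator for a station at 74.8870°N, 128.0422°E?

PQ44av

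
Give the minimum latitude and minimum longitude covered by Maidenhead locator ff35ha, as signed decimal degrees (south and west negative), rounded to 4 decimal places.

-35.0000, -73.4167

Field F=5, F=5: +5·20° lon, +5·10° lat → SW at lon -80°, lat -40°.
Square 3, 5: +3·2° lon, +5·1° lat → SW at lon -74°, lat -35°.
Subsquare h=7, a=0: +7·0.0833333° lon, +0·0.0416667° lat → SW at lon -73.4167°, lat -35°.
latitude -35.0000, longitude -73.4167.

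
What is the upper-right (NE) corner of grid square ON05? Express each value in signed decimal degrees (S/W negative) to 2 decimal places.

46.00, 102.00

Field O=14, N=13: +14·20° lon, +13·10° lat → SW at lon 100°, lat 40°.
Square 0, 5: +0·2° lon, +5·1° lat → SW at lon 100°, lat 45°.
Cell spans 2° lon × 1° lat. NE corner is SW corner plus one full cell.
latitude 46.00, longitude 102.00.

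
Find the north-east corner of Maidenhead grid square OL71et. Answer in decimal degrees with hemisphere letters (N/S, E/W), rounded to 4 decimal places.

21.8333° N, 114.4167° E

Field O=14, L=11: +14·20° lon, +11·10° lat → SW at lon 100°, lat 20°.
Square 7, 1: +7·2° lon, +1·1° lat → SW at lon 114°, lat 21°.
Subsquare e=4, t=19: +4·0.0833333° lon, +19·0.0416667° lat → SW at lon 114.333°, lat 21.7917°.
Cell spans 0.0833333° lon × 0.0416667° lat. NE corner is SW corner plus one full cell.
latitude 21.8333° N, longitude 114.4167° E.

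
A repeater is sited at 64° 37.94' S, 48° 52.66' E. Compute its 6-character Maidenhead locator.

LC45ki

Add 180° to longitude and 90° to latitude: 228.8777, 25.3677.
Field: 228.8777/20 → 11 → L, 25.3677/10 → 2 → C; chars LC.
Square: 8.8777/2 → 4, 5.3677/1 → 5; chars 45.
Subsquare: 0.8777/0.0833333 → 10 → k, 0.3677/0.0416667 → 8 → i; chars ki.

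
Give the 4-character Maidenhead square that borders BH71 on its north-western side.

BH62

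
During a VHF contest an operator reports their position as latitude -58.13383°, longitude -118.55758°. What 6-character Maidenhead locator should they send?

Add 180° to longitude and 90° to latitude: 61.4424, 31.8662.
Field (20°×10°, letters A–R): lon ⌊61.4424/20⌋ = 3 → D; lat ⌊31.8662/10⌋ = 3 → D.
Square (2°×1°, digits 0–9): lon ⌊1.4424/2⌋ = 0; lat ⌊1.8662/1⌋ = 1.
Subsquare (5′×2.5′, letters a–x): lon ⌊1.4424/0.0833333⌋ = 17 → r; lat ⌊0.8662/0.0416667⌋ = 20 → u.

DD01ru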